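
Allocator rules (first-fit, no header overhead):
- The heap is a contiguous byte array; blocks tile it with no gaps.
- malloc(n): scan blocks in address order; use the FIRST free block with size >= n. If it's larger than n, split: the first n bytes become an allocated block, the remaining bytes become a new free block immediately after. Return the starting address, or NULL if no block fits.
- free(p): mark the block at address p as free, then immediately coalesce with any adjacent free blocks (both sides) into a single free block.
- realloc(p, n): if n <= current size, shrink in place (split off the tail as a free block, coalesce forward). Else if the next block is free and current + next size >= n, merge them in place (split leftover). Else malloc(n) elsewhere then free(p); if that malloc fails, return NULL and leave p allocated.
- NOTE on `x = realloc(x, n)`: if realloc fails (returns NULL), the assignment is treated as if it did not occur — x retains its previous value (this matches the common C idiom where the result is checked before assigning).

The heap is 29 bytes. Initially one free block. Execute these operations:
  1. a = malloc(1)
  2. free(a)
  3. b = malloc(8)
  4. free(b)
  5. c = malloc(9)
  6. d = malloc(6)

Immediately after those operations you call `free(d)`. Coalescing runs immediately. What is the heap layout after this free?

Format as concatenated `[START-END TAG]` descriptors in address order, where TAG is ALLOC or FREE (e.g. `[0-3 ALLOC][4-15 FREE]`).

Op 1: a = malloc(1) -> a = 0; heap: [0-0 ALLOC][1-28 FREE]
Op 2: free(a) -> (freed a); heap: [0-28 FREE]
Op 3: b = malloc(8) -> b = 0; heap: [0-7 ALLOC][8-28 FREE]
Op 4: free(b) -> (freed b); heap: [0-28 FREE]
Op 5: c = malloc(9) -> c = 0; heap: [0-8 ALLOC][9-28 FREE]
Op 6: d = malloc(6) -> d = 9; heap: [0-8 ALLOC][9-14 ALLOC][15-28 FREE]
free(d): d = 9 -> block [9-14 ALLOC]; mark free, coalesce with adjacent free neighbors -> [0-8 ALLOC][9-28 FREE]

Answer: [0-8 ALLOC][9-28 FREE]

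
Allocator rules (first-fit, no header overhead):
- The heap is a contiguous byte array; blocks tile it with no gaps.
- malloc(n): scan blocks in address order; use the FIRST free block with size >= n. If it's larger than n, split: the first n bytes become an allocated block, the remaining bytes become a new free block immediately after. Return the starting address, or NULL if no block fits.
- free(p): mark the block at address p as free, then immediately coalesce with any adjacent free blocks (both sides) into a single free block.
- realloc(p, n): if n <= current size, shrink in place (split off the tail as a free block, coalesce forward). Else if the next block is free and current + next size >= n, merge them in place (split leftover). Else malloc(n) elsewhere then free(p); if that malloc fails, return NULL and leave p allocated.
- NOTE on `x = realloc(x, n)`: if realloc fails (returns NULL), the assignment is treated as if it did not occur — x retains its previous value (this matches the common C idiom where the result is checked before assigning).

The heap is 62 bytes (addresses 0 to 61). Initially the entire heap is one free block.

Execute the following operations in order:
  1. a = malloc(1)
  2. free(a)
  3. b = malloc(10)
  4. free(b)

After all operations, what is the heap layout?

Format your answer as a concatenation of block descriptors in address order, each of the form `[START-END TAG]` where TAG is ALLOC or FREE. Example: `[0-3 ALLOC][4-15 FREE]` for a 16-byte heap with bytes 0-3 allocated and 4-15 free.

Answer: [0-61 FREE]

Derivation:
Op 1: a = malloc(1) -> a = 0; heap: [0-0 ALLOC][1-61 FREE]
Op 2: free(a) -> (freed a); heap: [0-61 FREE]
Op 3: b = malloc(10) -> b = 0; heap: [0-9 ALLOC][10-61 FREE]
Op 4: free(b) -> (freed b); heap: [0-61 FREE]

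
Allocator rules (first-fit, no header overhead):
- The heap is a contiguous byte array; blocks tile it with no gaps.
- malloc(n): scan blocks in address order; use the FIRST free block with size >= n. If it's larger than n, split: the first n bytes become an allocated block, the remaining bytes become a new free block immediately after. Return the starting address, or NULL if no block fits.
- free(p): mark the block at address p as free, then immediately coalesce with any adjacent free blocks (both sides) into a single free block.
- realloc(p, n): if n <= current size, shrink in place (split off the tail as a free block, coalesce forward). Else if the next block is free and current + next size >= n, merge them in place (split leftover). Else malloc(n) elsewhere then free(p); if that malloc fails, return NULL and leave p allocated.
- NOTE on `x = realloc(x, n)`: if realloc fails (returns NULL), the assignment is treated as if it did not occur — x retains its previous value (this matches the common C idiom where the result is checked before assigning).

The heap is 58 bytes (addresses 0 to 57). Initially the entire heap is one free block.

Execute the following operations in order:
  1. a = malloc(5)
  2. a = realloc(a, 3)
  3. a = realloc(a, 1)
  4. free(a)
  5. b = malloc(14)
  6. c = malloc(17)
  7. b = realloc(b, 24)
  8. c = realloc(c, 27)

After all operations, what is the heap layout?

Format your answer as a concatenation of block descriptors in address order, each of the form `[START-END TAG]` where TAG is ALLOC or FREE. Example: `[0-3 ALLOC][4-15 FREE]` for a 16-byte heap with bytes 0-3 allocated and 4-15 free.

Answer: [0-13 FREE][14-30 ALLOC][31-54 ALLOC][55-57 FREE]

Derivation:
Op 1: a = malloc(5) -> a = 0; heap: [0-4 ALLOC][5-57 FREE]
Op 2: a = realloc(a, 3) -> a = 0; heap: [0-2 ALLOC][3-57 FREE]
Op 3: a = realloc(a, 1) -> a = 0; heap: [0-0 ALLOC][1-57 FREE]
Op 4: free(a) -> (freed a); heap: [0-57 FREE]
Op 5: b = malloc(14) -> b = 0; heap: [0-13 ALLOC][14-57 FREE]
Op 6: c = malloc(17) -> c = 14; heap: [0-13 ALLOC][14-30 ALLOC][31-57 FREE]
Op 7: b = realloc(b, 24) -> b = 31; heap: [0-13 FREE][14-30 ALLOC][31-54 ALLOC][55-57 FREE]
Op 8: c = realloc(c, 27) -> NULL (c unchanged); heap: [0-13 FREE][14-30 ALLOC][31-54 ALLOC][55-57 FREE]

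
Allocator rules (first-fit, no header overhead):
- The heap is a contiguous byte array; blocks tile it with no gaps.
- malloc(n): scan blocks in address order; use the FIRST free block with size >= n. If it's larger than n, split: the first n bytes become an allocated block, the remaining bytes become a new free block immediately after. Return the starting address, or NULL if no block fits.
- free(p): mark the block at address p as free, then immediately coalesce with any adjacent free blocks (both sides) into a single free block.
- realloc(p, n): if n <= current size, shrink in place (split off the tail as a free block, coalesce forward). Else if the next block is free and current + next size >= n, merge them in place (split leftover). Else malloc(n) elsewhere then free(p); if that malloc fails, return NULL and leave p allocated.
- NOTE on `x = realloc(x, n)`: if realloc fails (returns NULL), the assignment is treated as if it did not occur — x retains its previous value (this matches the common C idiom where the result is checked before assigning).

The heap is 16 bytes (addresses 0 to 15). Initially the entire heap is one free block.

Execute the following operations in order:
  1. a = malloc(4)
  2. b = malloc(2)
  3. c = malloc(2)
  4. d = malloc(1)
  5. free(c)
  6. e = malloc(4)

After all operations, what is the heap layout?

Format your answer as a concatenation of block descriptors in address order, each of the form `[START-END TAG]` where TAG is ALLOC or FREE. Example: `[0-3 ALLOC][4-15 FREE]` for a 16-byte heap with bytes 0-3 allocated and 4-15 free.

Answer: [0-3 ALLOC][4-5 ALLOC][6-7 FREE][8-8 ALLOC][9-12 ALLOC][13-15 FREE]

Derivation:
Op 1: a = malloc(4) -> a = 0; heap: [0-3 ALLOC][4-15 FREE]
Op 2: b = malloc(2) -> b = 4; heap: [0-3 ALLOC][4-5 ALLOC][6-15 FREE]
Op 3: c = malloc(2) -> c = 6; heap: [0-3 ALLOC][4-5 ALLOC][6-7 ALLOC][8-15 FREE]
Op 4: d = malloc(1) -> d = 8; heap: [0-3 ALLOC][4-5 ALLOC][6-7 ALLOC][8-8 ALLOC][9-15 FREE]
Op 5: free(c) -> (freed c); heap: [0-3 ALLOC][4-5 ALLOC][6-7 FREE][8-8 ALLOC][9-15 FREE]
Op 6: e = malloc(4) -> e = 9; heap: [0-3 ALLOC][4-5 ALLOC][6-7 FREE][8-8 ALLOC][9-12 ALLOC][13-15 FREE]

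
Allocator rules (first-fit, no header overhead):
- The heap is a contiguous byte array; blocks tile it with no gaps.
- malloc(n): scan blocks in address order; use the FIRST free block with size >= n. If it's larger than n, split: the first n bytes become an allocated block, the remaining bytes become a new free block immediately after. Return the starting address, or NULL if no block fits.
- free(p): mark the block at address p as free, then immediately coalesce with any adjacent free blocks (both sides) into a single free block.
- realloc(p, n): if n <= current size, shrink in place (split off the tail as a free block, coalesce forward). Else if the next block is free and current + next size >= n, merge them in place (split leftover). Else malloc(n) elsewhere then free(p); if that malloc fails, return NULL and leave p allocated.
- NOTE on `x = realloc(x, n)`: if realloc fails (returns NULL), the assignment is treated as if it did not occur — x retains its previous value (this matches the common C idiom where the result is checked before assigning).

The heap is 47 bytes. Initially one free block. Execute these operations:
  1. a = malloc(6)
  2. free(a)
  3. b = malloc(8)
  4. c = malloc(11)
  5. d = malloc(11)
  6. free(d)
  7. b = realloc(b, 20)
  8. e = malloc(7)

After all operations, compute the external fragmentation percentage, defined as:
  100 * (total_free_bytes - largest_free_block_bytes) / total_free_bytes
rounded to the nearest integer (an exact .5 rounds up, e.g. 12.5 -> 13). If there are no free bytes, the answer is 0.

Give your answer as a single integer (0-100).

Op 1: a = malloc(6) -> a = 0; heap: [0-5 ALLOC][6-46 FREE]
Op 2: free(a) -> (freed a); heap: [0-46 FREE]
Op 3: b = malloc(8) -> b = 0; heap: [0-7 ALLOC][8-46 FREE]
Op 4: c = malloc(11) -> c = 8; heap: [0-7 ALLOC][8-18 ALLOC][19-46 FREE]
Op 5: d = malloc(11) -> d = 19; heap: [0-7 ALLOC][8-18 ALLOC][19-29 ALLOC][30-46 FREE]
Op 6: free(d) -> (freed d); heap: [0-7 ALLOC][8-18 ALLOC][19-46 FREE]
Op 7: b = realloc(b, 20) -> b = 19; heap: [0-7 FREE][8-18 ALLOC][19-38 ALLOC][39-46 FREE]
Op 8: e = malloc(7) -> e = 0; heap: [0-6 ALLOC][7-7 FREE][8-18 ALLOC][19-38 ALLOC][39-46 FREE]
Free blocks: [1 8] total_free=9 largest=8 -> 100*(9-8)/9 = 100/9 ≈ 11.111 -> rounds to 11

Answer: 11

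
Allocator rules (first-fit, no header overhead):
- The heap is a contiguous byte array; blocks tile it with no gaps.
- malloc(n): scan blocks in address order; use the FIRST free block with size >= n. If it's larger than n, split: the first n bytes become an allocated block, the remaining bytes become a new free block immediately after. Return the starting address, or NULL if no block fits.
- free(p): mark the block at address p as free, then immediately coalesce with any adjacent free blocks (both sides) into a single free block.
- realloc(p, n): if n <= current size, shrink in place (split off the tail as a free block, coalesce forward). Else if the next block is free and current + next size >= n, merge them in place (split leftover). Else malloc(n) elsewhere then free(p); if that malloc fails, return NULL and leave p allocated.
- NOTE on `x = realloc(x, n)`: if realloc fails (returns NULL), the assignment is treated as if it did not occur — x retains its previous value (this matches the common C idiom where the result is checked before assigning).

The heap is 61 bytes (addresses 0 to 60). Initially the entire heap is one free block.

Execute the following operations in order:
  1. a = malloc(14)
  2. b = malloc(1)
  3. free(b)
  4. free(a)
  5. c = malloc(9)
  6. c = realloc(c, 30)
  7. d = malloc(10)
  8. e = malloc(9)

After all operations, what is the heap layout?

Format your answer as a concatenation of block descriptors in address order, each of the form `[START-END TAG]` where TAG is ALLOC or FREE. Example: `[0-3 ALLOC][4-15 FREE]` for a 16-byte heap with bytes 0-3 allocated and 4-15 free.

Op 1: a = malloc(14) -> a = 0; heap: [0-13 ALLOC][14-60 FREE]
Op 2: b = malloc(1) -> b = 14; heap: [0-13 ALLOC][14-14 ALLOC][15-60 FREE]
Op 3: free(b) -> (freed b); heap: [0-13 ALLOC][14-60 FREE]
Op 4: free(a) -> (freed a); heap: [0-60 FREE]
Op 5: c = malloc(9) -> c = 0; heap: [0-8 ALLOC][9-60 FREE]
Op 6: c = realloc(c, 30) -> c = 0; heap: [0-29 ALLOC][30-60 FREE]
Op 7: d = malloc(10) -> d = 30; heap: [0-29 ALLOC][30-39 ALLOC][40-60 FREE]
Op 8: e = malloc(9) -> e = 40; heap: [0-29 ALLOC][30-39 ALLOC][40-48 ALLOC][49-60 FREE]

Answer: [0-29 ALLOC][30-39 ALLOC][40-48 ALLOC][49-60 FREE]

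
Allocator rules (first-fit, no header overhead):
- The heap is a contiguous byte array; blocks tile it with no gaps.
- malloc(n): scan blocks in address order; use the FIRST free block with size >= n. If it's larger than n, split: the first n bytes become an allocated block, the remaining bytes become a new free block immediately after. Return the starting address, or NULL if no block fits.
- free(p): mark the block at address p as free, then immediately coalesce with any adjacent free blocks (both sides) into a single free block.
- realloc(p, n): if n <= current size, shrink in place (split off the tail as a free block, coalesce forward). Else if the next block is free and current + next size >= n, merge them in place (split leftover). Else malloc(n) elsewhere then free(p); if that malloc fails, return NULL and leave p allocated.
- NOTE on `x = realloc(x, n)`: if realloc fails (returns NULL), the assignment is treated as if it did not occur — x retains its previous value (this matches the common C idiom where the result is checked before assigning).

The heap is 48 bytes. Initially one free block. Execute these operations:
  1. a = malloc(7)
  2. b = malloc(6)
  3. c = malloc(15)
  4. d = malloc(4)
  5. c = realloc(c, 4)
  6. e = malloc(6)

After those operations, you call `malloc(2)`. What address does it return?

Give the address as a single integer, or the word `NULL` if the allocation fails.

Op 1: a = malloc(7) -> a = 0; heap: [0-6 ALLOC][7-47 FREE]
Op 2: b = malloc(6) -> b = 7; heap: [0-6 ALLOC][7-12 ALLOC][13-47 FREE]
Op 3: c = malloc(15) -> c = 13; heap: [0-6 ALLOC][7-12 ALLOC][13-27 ALLOC][28-47 FREE]
Op 4: d = malloc(4) -> d = 28; heap: [0-6 ALLOC][7-12 ALLOC][13-27 ALLOC][28-31 ALLOC][32-47 FREE]
Op 5: c = realloc(c, 4) -> c = 13; heap: [0-6 ALLOC][7-12 ALLOC][13-16 ALLOC][17-27 FREE][28-31 ALLOC][32-47 FREE]
Op 6: e = malloc(6) -> e = 17; heap: [0-6 ALLOC][7-12 ALLOC][13-16 ALLOC][17-22 ALLOC][23-27 FREE][28-31 ALLOC][32-47 FREE]
malloc(2): first-fit scan over [0-6 ALLOC][7-12 ALLOC][13-16 ALLOC][17-22 ALLOC][23-27 FREE][28-31 ALLOC][32-47 FREE] -> 23

Answer: 23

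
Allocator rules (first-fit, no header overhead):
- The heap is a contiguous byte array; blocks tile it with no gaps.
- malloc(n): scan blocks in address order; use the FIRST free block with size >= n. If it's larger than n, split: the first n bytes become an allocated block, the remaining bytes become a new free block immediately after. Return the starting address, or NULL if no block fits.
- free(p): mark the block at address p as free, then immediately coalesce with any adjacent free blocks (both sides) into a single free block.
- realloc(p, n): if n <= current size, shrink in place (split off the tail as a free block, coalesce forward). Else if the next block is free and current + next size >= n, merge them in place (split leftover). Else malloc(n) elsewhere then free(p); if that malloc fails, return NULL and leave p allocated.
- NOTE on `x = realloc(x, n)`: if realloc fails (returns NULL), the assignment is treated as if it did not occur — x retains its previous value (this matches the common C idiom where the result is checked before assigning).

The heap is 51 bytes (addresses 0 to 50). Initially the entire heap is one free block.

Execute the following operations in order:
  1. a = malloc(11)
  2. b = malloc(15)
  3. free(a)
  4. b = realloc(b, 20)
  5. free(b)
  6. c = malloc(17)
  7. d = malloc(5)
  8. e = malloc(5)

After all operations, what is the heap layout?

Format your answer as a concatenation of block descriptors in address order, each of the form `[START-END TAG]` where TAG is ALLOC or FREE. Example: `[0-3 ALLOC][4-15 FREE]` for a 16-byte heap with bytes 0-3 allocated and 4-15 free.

Answer: [0-16 ALLOC][17-21 ALLOC][22-26 ALLOC][27-50 FREE]

Derivation:
Op 1: a = malloc(11) -> a = 0; heap: [0-10 ALLOC][11-50 FREE]
Op 2: b = malloc(15) -> b = 11; heap: [0-10 ALLOC][11-25 ALLOC][26-50 FREE]
Op 3: free(a) -> (freed a); heap: [0-10 FREE][11-25 ALLOC][26-50 FREE]
Op 4: b = realloc(b, 20) -> b = 11; heap: [0-10 FREE][11-30 ALLOC][31-50 FREE]
Op 5: free(b) -> (freed b); heap: [0-50 FREE]
Op 6: c = malloc(17) -> c = 0; heap: [0-16 ALLOC][17-50 FREE]
Op 7: d = malloc(5) -> d = 17; heap: [0-16 ALLOC][17-21 ALLOC][22-50 FREE]
Op 8: e = malloc(5) -> e = 22; heap: [0-16 ALLOC][17-21 ALLOC][22-26 ALLOC][27-50 FREE]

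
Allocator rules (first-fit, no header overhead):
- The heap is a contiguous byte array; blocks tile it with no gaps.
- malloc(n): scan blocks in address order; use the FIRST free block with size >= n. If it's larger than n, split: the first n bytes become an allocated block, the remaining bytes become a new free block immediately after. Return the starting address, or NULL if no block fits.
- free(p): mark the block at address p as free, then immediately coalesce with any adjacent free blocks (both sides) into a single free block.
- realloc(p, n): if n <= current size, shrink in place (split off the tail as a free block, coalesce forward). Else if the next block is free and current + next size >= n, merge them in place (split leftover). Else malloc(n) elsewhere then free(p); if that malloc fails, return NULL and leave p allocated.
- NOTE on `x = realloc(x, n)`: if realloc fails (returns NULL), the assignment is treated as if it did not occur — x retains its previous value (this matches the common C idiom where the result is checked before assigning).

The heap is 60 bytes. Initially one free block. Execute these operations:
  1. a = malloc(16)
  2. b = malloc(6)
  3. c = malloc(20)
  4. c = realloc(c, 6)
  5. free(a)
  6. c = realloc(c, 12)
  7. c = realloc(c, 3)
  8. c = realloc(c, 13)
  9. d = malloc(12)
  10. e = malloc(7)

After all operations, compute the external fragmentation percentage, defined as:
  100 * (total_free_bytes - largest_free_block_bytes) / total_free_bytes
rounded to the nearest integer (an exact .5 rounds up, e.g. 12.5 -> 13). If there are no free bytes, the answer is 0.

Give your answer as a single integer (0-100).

Answer: 18

Derivation:
Op 1: a = malloc(16) -> a = 0; heap: [0-15 ALLOC][16-59 FREE]
Op 2: b = malloc(6) -> b = 16; heap: [0-15 ALLOC][16-21 ALLOC][22-59 FREE]
Op 3: c = malloc(20) -> c = 22; heap: [0-15 ALLOC][16-21 ALLOC][22-41 ALLOC][42-59 FREE]
Op 4: c = realloc(c, 6) -> c = 22; heap: [0-15 ALLOC][16-21 ALLOC][22-27 ALLOC][28-59 FREE]
Op 5: free(a) -> (freed a); heap: [0-15 FREE][16-21 ALLOC][22-27 ALLOC][28-59 FREE]
Op 6: c = realloc(c, 12) -> c = 22; heap: [0-15 FREE][16-21 ALLOC][22-33 ALLOC][34-59 FREE]
Op 7: c = realloc(c, 3) -> c = 22; heap: [0-15 FREE][16-21 ALLOC][22-24 ALLOC][25-59 FREE]
Op 8: c = realloc(c, 13) -> c = 22; heap: [0-15 FREE][16-21 ALLOC][22-34 ALLOC][35-59 FREE]
Op 9: d = malloc(12) -> d = 0; heap: [0-11 ALLOC][12-15 FREE][16-21 ALLOC][22-34 ALLOC][35-59 FREE]
Op 10: e = malloc(7) -> e = 35; heap: [0-11 ALLOC][12-15 FREE][16-21 ALLOC][22-34 ALLOC][35-41 ALLOC][42-59 FREE]
Free blocks: [4 18] total_free=22 largest=18 -> 100*(22-18)/22 = 400/22 ≈ 18.182 -> rounds to 18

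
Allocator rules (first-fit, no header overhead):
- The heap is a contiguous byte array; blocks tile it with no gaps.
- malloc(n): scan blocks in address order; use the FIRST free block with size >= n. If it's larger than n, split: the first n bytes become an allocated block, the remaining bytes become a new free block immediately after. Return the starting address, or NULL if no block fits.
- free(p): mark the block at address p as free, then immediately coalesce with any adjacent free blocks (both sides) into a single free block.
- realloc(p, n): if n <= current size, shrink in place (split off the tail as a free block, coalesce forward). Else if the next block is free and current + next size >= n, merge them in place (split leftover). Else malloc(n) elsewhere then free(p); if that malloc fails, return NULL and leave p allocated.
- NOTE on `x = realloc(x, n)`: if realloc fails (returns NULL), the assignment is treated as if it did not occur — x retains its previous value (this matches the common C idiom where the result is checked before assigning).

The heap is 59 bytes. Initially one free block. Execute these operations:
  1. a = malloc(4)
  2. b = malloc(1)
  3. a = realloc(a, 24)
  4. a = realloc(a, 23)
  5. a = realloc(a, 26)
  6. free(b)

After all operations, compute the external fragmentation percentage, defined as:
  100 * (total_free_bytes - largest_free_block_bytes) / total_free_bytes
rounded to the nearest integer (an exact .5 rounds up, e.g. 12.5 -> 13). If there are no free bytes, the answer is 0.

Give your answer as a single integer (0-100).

Op 1: a = malloc(4) -> a = 0; heap: [0-3 ALLOC][4-58 FREE]
Op 2: b = malloc(1) -> b = 4; heap: [0-3 ALLOC][4-4 ALLOC][5-58 FREE]
Op 3: a = realloc(a, 24) -> a = 5; heap: [0-3 FREE][4-4 ALLOC][5-28 ALLOC][29-58 FREE]
Op 4: a = realloc(a, 23) -> a = 5; heap: [0-3 FREE][4-4 ALLOC][5-27 ALLOC][28-58 FREE]
Op 5: a = realloc(a, 26) -> a = 5; heap: [0-3 FREE][4-4 ALLOC][5-30 ALLOC][31-58 FREE]
Op 6: free(b) -> (freed b); heap: [0-4 FREE][5-30 ALLOC][31-58 FREE]
Free blocks: [5 28] total_free=33 largest=28 -> 100*(33-28)/33 = 500/33 ≈ 15.152 -> rounds to 15

Answer: 15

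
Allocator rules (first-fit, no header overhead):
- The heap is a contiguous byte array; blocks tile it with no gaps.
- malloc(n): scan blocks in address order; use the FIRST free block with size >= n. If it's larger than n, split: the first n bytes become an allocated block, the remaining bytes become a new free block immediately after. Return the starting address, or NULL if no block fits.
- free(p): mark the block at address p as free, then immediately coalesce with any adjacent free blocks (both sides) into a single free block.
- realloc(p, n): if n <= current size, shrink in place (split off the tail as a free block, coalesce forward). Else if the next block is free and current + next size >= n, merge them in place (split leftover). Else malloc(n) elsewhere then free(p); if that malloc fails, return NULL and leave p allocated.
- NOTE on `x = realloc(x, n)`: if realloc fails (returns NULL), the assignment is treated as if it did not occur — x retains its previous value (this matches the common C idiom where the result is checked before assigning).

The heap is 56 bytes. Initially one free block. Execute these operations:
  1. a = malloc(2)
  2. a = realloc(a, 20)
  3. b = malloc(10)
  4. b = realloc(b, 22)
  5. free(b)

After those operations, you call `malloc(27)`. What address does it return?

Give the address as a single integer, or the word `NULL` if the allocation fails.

Answer: 20

Derivation:
Op 1: a = malloc(2) -> a = 0; heap: [0-1 ALLOC][2-55 FREE]
Op 2: a = realloc(a, 20) -> a = 0; heap: [0-19 ALLOC][20-55 FREE]
Op 3: b = malloc(10) -> b = 20; heap: [0-19 ALLOC][20-29 ALLOC][30-55 FREE]
Op 4: b = realloc(b, 22) -> b = 20; heap: [0-19 ALLOC][20-41 ALLOC][42-55 FREE]
Op 5: free(b) -> (freed b); heap: [0-19 ALLOC][20-55 FREE]
malloc(27): first-fit scan over [0-19 ALLOC][20-55 FREE] -> 20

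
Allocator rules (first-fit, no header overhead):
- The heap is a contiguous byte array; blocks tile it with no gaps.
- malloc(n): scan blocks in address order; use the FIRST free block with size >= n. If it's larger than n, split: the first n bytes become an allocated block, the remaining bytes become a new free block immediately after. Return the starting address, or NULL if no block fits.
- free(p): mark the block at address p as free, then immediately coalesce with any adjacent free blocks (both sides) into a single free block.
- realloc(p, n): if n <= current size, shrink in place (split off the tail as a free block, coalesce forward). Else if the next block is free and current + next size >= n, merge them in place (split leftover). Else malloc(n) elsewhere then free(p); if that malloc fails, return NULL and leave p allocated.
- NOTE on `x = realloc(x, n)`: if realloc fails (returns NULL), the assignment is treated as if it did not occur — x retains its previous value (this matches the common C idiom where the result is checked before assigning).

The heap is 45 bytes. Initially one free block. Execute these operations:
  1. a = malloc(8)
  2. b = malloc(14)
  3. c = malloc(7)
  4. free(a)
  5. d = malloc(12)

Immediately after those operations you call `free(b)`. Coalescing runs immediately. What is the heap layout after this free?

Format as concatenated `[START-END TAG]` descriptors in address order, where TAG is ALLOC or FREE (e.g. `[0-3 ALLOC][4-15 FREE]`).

Op 1: a = malloc(8) -> a = 0; heap: [0-7 ALLOC][8-44 FREE]
Op 2: b = malloc(14) -> b = 8; heap: [0-7 ALLOC][8-21 ALLOC][22-44 FREE]
Op 3: c = malloc(7) -> c = 22; heap: [0-7 ALLOC][8-21 ALLOC][22-28 ALLOC][29-44 FREE]
Op 4: free(a) -> (freed a); heap: [0-7 FREE][8-21 ALLOC][22-28 ALLOC][29-44 FREE]
Op 5: d = malloc(12) -> d = 29; heap: [0-7 FREE][8-21 ALLOC][22-28 ALLOC][29-40 ALLOC][41-44 FREE]
free(b): b = 8 -> block [8-21 ALLOC]; mark free, coalesce with adjacent free neighbors -> [0-21 FREE][22-28 ALLOC][29-40 ALLOC][41-44 FREE]

Answer: [0-21 FREE][22-28 ALLOC][29-40 ALLOC][41-44 FREE]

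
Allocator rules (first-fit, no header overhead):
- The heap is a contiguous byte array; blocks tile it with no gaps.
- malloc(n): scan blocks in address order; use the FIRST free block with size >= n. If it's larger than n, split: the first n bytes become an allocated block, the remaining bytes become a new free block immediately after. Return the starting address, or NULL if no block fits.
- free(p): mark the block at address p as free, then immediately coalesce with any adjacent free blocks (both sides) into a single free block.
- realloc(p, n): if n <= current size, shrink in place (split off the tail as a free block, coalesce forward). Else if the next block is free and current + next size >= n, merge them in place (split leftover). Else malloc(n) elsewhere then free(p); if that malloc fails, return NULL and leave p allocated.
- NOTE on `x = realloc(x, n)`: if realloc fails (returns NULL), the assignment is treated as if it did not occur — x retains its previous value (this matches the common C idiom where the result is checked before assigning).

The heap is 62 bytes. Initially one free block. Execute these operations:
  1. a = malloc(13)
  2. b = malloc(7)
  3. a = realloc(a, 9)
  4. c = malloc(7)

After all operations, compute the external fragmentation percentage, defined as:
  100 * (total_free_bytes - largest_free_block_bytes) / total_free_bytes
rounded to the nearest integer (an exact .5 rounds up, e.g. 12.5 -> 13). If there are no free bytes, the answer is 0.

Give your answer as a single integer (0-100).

Answer: 10

Derivation:
Op 1: a = malloc(13) -> a = 0; heap: [0-12 ALLOC][13-61 FREE]
Op 2: b = malloc(7) -> b = 13; heap: [0-12 ALLOC][13-19 ALLOC][20-61 FREE]
Op 3: a = realloc(a, 9) -> a = 0; heap: [0-8 ALLOC][9-12 FREE][13-19 ALLOC][20-61 FREE]
Op 4: c = malloc(7) -> c = 20; heap: [0-8 ALLOC][9-12 FREE][13-19 ALLOC][20-26 ALLOC][27-61 FREE]
Free blocks: [4 35] total_free=39 largest=35 -> 100*(39-35)/39 = 400/39 ≈ 10.256 -> rounds to 10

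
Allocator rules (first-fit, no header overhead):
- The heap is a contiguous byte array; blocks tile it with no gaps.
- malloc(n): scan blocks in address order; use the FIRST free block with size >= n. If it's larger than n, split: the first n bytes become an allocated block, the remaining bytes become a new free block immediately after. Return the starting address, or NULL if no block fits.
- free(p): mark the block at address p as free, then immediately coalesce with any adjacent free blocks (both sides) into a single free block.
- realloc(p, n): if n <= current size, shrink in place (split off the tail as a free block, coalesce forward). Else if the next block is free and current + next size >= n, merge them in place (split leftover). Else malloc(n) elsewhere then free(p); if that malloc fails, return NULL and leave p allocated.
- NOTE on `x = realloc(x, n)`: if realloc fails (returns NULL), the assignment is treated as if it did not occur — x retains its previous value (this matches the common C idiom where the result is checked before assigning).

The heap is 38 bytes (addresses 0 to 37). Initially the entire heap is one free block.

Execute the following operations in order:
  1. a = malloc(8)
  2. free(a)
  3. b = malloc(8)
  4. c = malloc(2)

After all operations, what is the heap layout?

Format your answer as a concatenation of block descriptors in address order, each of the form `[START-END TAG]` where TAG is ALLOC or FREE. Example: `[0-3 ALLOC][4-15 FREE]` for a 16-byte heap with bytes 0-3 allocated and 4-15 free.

Op 1: a = malloc(8) -> a = 0; heap: [0-7 ALLOC][8-37 FREE]
Op 2: free(a) -> (freed a); heap: [0-37 FREE]
Op 3: b = malloc(8) -> b = 0; heap: [0-7 ALLOC][8-37 FREE]
Op 4: c = malloc(2) -> c = 8; heap: [0-7 ALLOC][8-9 ALLOC][10-37 FREE]

Answer: [0-7 ALLOC][8-9 ALLOC][10-37 FREE]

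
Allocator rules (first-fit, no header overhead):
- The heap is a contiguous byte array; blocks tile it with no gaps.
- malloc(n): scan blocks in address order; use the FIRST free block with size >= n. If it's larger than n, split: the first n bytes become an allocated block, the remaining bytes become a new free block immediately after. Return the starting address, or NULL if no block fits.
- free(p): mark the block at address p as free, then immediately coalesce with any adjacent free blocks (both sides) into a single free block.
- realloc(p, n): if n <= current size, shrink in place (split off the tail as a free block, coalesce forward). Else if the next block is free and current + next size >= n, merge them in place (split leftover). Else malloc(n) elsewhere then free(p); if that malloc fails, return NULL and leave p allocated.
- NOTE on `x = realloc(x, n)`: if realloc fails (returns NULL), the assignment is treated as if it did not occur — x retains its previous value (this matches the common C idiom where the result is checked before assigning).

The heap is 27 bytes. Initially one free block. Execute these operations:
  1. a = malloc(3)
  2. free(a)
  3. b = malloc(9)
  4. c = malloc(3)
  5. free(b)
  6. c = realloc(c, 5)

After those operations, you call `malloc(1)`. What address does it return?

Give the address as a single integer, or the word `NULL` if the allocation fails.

Answer: 0

Derivation:
Op 1: a = malloc(3) -> a = 0; heap: [0-2 ALLOC][3-26 FREE]
Op 2: free(a) -> (freed a); heap: [0-26 FREE]
Op 3: b = malloc(9) -> b = 0; heap: [0-8 ALLOC][9-26 FREE]
Op 4: c = malloc(3) -> c = 9; heap: [0-8 ALLOC][9-11 ALLOC][12-26 FREE]
Op 5: free(b) -> (freed b); heap: [0-8 FREE][9-11 ALLOC][12-26 FREE]
Op 6: c = realloc(c, 5) -> c = 9; heap: [0-8 FREE][9-13 ALLOC][14-26 FREE]
malloc(1): first-fit scan over [0-8 FREE][9-13 ALLOC][14-26 FREE] -> 0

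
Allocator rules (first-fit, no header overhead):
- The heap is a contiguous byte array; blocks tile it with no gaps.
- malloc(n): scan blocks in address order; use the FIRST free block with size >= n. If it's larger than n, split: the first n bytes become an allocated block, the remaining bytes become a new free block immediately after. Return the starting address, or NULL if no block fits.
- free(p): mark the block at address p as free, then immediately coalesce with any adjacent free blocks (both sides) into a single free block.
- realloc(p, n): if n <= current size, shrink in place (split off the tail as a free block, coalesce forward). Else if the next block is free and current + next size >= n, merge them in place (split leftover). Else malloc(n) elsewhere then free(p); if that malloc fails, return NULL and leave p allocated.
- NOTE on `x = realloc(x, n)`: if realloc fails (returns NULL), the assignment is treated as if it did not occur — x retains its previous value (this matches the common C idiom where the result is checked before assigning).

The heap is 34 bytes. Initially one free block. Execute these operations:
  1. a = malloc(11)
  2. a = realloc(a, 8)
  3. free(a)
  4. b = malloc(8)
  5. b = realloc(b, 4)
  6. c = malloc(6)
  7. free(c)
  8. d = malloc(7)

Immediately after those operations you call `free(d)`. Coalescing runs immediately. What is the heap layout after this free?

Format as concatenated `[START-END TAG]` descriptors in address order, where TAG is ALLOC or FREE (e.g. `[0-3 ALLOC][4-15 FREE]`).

Op 1: a = malloc(11) -> a = 0; heap: [0-10 ALLOC][11-33 FREE]
Op 2: a = realloc(a, 8) -> a = 0; heap: [0-7 ALLOC][8-33 FREE]
Op 3: free(a) -> (freed a); heap: [0-33 FREE]
Op 4: b = malloc(8) -> b = 0; heap: [0-7 ALLOC][8-33 FREE]
Op 5: b = realloc(b, 4) -> b = 0; heap: [0-3 ALLOC][4-33 FREE]
Op 6: c = malloc(6) -> c = 4; heap: [0-3 ALLOC][4-9 ALLOC][10-33 FREE]
Op 7: free(c) -> (freed c); heap: [0-3 ALLOC][4-33 FREE]
Op 8: d = malloc(7) -> d = 4; heap: [0-3 ALLOC][4-10 ALLOC][11-33 FREE]
free(d): d = 4 -> block [4-10 ALLOC]; mark free, coalesce with adjacent free neighbors -> [0-3 ALLOC][4-33 FREE]

Answer: [0-3 ALLOC][4-33 FREE]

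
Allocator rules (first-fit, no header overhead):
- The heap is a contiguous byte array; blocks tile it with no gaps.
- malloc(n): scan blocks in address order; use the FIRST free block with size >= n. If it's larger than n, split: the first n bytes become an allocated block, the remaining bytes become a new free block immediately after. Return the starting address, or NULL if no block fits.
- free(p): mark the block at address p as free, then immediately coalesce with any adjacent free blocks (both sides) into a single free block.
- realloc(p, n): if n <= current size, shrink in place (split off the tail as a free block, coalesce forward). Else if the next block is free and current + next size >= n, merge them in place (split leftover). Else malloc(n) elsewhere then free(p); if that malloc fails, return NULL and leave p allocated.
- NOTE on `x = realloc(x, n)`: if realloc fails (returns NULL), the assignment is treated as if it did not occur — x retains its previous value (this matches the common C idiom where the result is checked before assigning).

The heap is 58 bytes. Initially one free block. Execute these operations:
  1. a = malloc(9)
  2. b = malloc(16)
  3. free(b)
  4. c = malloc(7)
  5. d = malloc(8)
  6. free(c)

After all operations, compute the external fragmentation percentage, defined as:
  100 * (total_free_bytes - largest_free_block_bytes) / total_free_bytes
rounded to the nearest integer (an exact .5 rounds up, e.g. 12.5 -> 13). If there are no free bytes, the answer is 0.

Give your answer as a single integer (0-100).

Answer: 17

Derivation:
Op 1: a = malloc(9) -> a = 0; heap: [0-8 ALLOC][9-57 FREE]
Op 2: b = malloc(16) -> b = 9; heap: [0-8 ALLOC][9-24 ALLOC][25-57 FREE]
Op 3: free(b) -> (freed b); heap: [0-8 ALLOC][9-57 FREE]
Op 4: c = malloc(7) -> c = 9; heap: [0-8 ALLOC][9-15 ALLOC][16-57 FREE]
Op 5: d = malloc(8) -> d = 16; heap: [0-8 ALLOC][9-15 ALLOC][16-23 ALLOC][24-57 FREE]
Op 6: free(c) -> (freed c); heap: [0-8 ALLOC][9-15 FREE][16-23 ALLOC][24-57 FREE]
Free blocks: [7 34] total_free=41 largest=34 -> 100*(41-34)/41 = 700/41 ≈ 17.073 -> rounds to 17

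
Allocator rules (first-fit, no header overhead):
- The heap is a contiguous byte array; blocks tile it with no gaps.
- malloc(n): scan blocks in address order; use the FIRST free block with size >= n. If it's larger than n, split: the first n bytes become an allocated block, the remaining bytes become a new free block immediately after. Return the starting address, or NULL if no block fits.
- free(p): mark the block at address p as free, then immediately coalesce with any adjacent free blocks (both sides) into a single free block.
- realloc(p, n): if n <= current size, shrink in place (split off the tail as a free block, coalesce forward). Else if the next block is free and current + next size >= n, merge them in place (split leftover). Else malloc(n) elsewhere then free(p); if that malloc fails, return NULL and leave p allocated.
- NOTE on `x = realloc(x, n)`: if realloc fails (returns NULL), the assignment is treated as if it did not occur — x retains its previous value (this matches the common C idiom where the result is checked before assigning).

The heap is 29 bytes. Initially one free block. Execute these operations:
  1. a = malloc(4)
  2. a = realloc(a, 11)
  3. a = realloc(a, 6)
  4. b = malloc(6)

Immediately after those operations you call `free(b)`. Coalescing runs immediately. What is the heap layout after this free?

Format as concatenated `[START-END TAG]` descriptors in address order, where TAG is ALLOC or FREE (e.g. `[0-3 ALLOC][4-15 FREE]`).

Answer: [0-5 ALLOC][6-28 FREE]

Derivation:
Op 1: a = malloc(4) -> a = 0; heap: [0-3 ALLOC][4-28 FREE]
Op 2: a = realloc(a, 11) -> a = 0; heap: [0-10 ALLOC][11-28 FREE]
Op 3: a = realloc(a, 6) -> a = 0; heap: [0-5 ALLOC][6-28 FREE]
Op 4: b = malloc(6) -> b = 6; heap: [0-5 ALLOC][6-11 ALLOC][12-28 FREE]
free(b): b = 6 -> block [6-11 ALLOC]; mark free, coalesce with adjacent free neighbors -> [0-5 ALLOC][6-28 FREE]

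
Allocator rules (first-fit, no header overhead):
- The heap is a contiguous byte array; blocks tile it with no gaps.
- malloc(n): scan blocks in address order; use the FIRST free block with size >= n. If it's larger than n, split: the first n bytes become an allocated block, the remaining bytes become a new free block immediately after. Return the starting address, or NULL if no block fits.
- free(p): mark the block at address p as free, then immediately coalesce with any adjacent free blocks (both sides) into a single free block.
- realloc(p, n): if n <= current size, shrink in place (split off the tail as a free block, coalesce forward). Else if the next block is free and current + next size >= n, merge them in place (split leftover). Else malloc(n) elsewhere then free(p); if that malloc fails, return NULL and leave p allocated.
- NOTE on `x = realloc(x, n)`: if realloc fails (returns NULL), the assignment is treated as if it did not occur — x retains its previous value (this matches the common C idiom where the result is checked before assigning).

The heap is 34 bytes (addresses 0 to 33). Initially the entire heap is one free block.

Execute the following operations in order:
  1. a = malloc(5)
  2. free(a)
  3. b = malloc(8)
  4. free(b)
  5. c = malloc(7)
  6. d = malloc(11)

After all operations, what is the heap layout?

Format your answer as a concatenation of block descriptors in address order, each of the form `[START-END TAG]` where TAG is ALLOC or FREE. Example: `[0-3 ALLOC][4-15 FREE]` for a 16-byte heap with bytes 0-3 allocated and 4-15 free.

Answer: [0-6 ALLOC][7-17 ALLOC][18-33 FREE]

Derivation:
Op 1: a = malloc(5) -> a = 0; heap: [0-4 ALLOC][5-33 FREE]
Op 2: free(a) -> (freed a); heap: [0-33 FREE]
Op 3: b = malloc(8) -> b = 0; heap: [0-7 ALLOC][8-33 FREE]
Op 4: free(b) -> (freed b); heap: [0-33 FREE]
Op 5: c = malloc(7) -> c = 0; heap: [0-6 ALLOC][7-33 FREE]
Op 6: d = malloc(11) -> d = 7; heap: [0-6 ALLOC][7-17 ALLOC][18-33 FREE]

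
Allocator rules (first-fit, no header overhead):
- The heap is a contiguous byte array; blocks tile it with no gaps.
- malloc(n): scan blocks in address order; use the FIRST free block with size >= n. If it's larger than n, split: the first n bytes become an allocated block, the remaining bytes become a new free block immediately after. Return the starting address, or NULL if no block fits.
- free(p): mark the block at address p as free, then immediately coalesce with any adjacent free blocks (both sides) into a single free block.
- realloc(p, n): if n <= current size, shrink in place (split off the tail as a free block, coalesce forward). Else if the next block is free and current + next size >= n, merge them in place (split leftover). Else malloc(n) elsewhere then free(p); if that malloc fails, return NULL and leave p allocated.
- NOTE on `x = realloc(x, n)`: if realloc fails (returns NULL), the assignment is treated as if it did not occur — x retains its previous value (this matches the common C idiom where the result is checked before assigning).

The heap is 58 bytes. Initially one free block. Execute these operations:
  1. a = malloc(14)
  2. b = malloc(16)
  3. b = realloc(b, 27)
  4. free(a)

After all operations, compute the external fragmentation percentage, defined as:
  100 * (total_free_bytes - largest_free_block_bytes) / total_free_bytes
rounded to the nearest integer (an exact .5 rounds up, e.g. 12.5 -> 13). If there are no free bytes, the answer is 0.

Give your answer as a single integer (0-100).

Answer: 45

Derivation:
Op 1: a = malloc(14) -> a = 0; heap: [0-13 ALLOC][14-57 FREE]
Op 2: b = malloc(16) -> b = 14; heap: [0-13 ALLOC][14-29 ALLOC][30-57 FREE]
Op 3: b = realloc(b, 27) -> b = 14; heap: [0-13 ALLOC][14-40 ALLOC][41-57 FREE]
Op 4: free(a) -> (freed a); heap: [0-13 FREE][14-40 ALLOC][41-57 FREE]
Free blocks: [14 17] total_free=31 largest=17 -> 100*(31-17)/31 = 1400/31 ≈ 45.161 -> rounds to 45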